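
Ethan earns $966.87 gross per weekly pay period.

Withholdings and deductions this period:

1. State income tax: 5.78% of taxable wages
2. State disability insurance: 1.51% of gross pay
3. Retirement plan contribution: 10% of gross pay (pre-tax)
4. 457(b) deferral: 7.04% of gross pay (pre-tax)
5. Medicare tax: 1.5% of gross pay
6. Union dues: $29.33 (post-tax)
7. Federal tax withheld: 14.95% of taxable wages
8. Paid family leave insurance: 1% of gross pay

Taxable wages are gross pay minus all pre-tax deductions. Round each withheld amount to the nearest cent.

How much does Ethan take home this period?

$567.73

457(b) deferral: $966.87 × 0.0704 = $68.07
Retirement plan contribution: $966.87 × 0.1 = $96.69
Pre-tax total = $68.07 + $96.69 = $164.76
Taxable wages = $966.87 − $164.76 = $802.11
State income tax: $802.11 × 0.0578 = $46.36
Federal tax withheld: $802.11 × 0.1495 = $119.92
State disability insurance: $966.87 × 0.0151 = $14.60
Medicare tax: $966.87 × 0.015 = $14.50
Paid family leave insurance: $966.87 × 0.01 = $9.67
Union dues: $29.33
Total deductions = $68.07 + $96.69 + $46.36 + $119.92 + $14.60 + $14.50 + $9.67 + $29.33 = $399.14
Net pay = $966.87 − $399.14 = $567.73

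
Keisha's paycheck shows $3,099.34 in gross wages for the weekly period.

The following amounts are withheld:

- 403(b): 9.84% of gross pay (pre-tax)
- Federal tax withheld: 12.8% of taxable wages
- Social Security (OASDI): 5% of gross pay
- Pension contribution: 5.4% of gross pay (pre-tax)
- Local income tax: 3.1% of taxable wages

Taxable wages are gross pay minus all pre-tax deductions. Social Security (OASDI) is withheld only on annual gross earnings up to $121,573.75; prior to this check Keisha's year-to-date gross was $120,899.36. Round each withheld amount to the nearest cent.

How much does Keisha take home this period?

Pension contribution: $3,099.34 × 0.054 = $167.36
403(b): $3,099.34 × 0.0984 = $304.98
Pre-tax total = $167.36 + $304.98 = $472.34
Taxable wages = $3,099.34 − $472.34 = $2,627.00
Federal tax withheld: $2,627.00 × 0.128 = $336.26
Local income tax: $2,627.00 × 0.031 = $81.44
Social Security (OASDI): only $121,573.75 − $120,899.36 = $674.39 of this check is subject → $674.39 × 0.05 = $33.72
Total deductions = $167.36 + $304.98 + $336.26 + $81.44 + $33.72 = $923.76
Net pay = $3,099.34 − $923.76 = $2,175.58

$2,175.58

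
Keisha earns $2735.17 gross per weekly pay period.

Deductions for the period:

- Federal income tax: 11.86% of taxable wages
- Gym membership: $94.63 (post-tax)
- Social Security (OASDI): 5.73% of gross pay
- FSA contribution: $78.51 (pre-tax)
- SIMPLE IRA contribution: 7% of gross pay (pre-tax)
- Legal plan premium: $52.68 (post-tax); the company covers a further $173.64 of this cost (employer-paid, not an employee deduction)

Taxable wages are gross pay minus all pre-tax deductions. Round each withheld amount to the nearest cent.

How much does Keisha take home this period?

$1868.79

FSA contribution: $78.51
SIMPLE IRA contribution: $2735.17 × 0.07 = $191.46
Pre-tax total = $78.51 + $191.46 = $269.97
Taxable wages = $2735.17 − $269.97 = $2465.20
Federal income tax: $2465.20 × 0.1186 = $292.37
Social Security (OASDI): $2735.17 × 0.0573 = $156.73
Legal plan premium: $52.68
Gym membership: $94.63
(Employer's $173.64 toward legal plan premium is not withheld from the employee.)
Total deductions = $78.51 + $191.46 + $292.37 + $156.73 + $52.68 + $94.63 = $866.38
Net pay = $2735.17 − $866.38 = $1868.79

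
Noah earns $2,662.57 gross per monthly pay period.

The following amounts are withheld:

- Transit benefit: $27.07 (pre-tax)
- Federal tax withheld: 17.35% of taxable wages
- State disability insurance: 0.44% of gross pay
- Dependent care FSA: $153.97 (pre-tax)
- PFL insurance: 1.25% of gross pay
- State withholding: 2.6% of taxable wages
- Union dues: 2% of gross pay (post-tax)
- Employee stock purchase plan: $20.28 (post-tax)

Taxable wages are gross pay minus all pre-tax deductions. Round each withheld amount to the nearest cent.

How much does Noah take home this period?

$1,867.93

Dependent care FSA: $153.97
Transit benefit: $27.07
Pre-tax total = $153.97 + $27.07 = $181.04
Taxable wages = $2,662.57 − $181.04 = $2,481.53
Federal tax withheld: $2,481.53 × 0.1735 = $430.55
State withholding: $2,481.53 × 0.026 = $64.52
State disability insurance: $2,662.57 × 0.0044 = $11.72
PFL insurance: $2,662.57 × 0.0125 = $33.28
Union dues: $2,662.57 × 0.02 = $53.25
Employee stock purchase plan: $20.28
Total deductions = $153.97 + $27.07 + $430.55 + $64.52 + $11.72 + $33.28 + $53.25 + $20.28 = $794.64
Net pay = $2,662.57 − $794.64 = $1,867.93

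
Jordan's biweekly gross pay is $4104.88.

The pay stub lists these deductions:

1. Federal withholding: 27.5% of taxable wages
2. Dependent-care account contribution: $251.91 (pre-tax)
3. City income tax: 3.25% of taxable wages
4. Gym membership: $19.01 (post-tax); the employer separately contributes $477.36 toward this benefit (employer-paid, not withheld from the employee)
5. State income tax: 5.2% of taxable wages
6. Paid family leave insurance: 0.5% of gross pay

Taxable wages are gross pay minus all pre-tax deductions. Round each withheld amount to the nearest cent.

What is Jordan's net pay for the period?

Dependent-care account contribution: $251.91
Taxable wages = $4104.88 − $251.91 = $3852.97
Federal withholding: $3852.97 × 0.275 = $1059.57
City income tax: $3852.97 × 0.0325 = $125.22
State income tax: $3852.97 × 0.052 = $200.35
Paid family leave insurance: $4104.88 × 0.005 = $20.52
Gym membership: $19.01
(Employer's $477.36 toward gym membership is not withheld from the employee.)
Total deductions = $251.91 + $1059.57 + $125.22 + $200.35 + $20.52 + $19.01 = $1676.58
Net pay = $4104.88 − $1676.58 = $2428.30

$2428.30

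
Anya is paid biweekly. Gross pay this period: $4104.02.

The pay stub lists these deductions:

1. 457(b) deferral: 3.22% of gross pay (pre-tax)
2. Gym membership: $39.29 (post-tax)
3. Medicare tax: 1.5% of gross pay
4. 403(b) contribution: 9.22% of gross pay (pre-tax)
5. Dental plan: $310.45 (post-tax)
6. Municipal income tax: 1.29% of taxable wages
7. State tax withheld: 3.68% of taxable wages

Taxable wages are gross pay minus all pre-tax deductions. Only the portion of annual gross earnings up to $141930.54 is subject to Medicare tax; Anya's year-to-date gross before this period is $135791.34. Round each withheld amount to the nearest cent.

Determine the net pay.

$3003.58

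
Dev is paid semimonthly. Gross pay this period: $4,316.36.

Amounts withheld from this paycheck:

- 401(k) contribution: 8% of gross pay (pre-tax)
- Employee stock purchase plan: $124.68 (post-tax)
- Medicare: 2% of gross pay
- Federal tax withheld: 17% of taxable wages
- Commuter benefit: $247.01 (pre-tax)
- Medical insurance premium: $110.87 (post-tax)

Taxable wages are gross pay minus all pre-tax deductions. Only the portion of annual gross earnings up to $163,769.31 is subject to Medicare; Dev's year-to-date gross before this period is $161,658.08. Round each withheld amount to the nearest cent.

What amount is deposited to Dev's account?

$2,813.18

Commuter benefit: $247.01
401(k) contribution: $4,316.36 × 0.08 = $345.31
Pre-tax total = $247.01 + $345.31 = $592.32
Taxable wages = $4,316.36 − $592.32 = $3,724.04
Federal tax withheld: $3,724.04 × 0.17 = $633.09
Medicare: only $163,769.31 − $161,658.08 = $2,111.23 of this check is subject → $2,111.23 × 0.02 = $42.22
Medical insurance premium: $110.87
Employee stock purchase plan: $124.68
Total deductions = $247.01 + $345.31 + $633.09 + $42.22 + $110.87 + $124.68 = $1,503.18
Net pay = $4,316.36 − $1,503.18 = $2,813.18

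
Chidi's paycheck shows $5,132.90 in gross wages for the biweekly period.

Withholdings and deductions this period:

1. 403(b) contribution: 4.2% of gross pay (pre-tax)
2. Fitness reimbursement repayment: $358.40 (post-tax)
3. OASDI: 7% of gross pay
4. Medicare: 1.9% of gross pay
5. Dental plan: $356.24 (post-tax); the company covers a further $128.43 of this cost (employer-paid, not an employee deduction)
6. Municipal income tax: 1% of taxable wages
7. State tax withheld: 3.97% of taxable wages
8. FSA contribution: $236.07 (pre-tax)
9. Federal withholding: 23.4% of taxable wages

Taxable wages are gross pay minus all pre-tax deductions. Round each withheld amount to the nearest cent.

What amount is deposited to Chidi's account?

$2,181.71

FSA contribution: $236.07
403(b) contribution: $5,132.90 × 0.042 = $215.58
Pre-tax total = $236.07 + $215.58 = $451.65
Taxable wages = $5,132.90 − $451.65 = $4,681.25
Federal withholding: $4,681.25 × 0.234 = $1,095.41
Municipal income tax: $4,681.25 × 0.01 = $46.81
State tax withheld: $4,681.25 × 0.0397 = $185.85
Medicare: $5,132.90 × 0.019 = $97.53
OASDI: $5,132.90 × 0.07 = $359.30
Fitness reimbursement repayment: $358.40
Dental plan: $356.24
(Employer's $128.43 toward dental plan is not withheld from the employee.)
Total deductions = $236.07 + $215.58 + $1,095.41 + $46.81 + $185.85 + $97.53 + $359.30 + $358.40 + $356.24 = $2,951.19
Net pay = $5,132.90 − $2,951.19 = $2,181.71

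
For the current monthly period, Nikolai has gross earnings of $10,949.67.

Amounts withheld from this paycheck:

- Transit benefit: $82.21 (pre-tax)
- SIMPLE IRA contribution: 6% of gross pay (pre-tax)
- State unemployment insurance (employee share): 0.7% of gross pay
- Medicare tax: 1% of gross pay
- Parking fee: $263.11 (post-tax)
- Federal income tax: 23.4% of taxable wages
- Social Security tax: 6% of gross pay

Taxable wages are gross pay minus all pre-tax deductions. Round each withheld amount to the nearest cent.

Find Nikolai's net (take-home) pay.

$6,714.99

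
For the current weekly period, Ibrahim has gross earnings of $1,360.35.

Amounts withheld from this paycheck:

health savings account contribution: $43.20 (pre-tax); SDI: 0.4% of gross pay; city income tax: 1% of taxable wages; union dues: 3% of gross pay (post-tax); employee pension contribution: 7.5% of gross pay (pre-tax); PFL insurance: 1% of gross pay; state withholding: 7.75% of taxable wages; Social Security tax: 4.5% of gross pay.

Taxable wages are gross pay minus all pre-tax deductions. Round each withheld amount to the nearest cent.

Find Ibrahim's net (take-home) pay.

Health savings account contribution: $43.20
Employee pension contribution: $1,360.35 × 0.075 = $102.03
Pre-tax total = $43.20 + $102.03 = $145.23
Taxable wages = $1,360.35 − $145.23 = $1,215.12
State withholding: $1,215.12 × 0.0775 = $94.17
City income tax: $1,215.12 × 0.01 = $12.15
SDI: $1,360.35 × 0.004 = $5.44
PFL insurance: $1,360.35 × 0.01 = $13.60
Social Security tax: $1,360.35 × 0.045 = $61.22
Union dues: $1,360.35 × 0.03 = $40.81
Total deductions = $43.20 + $102.03 + $94.17 + $12.15 + $5.44 + $13.60 + $61.22 + $40.81 = $372.62
Net pay = $1,360.35 − $372.62 = $987.73

$987.73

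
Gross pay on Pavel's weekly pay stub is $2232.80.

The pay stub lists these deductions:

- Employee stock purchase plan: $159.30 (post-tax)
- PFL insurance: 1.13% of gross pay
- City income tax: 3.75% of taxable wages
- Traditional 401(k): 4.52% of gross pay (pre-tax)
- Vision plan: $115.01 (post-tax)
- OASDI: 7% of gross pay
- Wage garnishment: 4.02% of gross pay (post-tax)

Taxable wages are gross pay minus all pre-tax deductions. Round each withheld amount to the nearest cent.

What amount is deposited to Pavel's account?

Traditional 401(k): $2232.80 × 0.0452 = $100.92
Taxable wages = $2232.80 − $100.92 = $2131.88
City income tax: $2131.88 × 0.0375 = $79.95
OASDI: $2232.80 × 0.07 = $156.30
PFL insurance: $2232.80 × 0.0113 = $25.23
Employee stock purchase plan: $159.30
Vision plan: $115.01
Wage garnishment: $2232.80 × 0.0402 = $89.76
Total deductions = $100.92 + $79.95 + $156.30 + $25.23 + $159.30 + $115.01 + $89.76 = $726.47
Net pay = $2232.80 − $726.47 = $1506.33

$1506.33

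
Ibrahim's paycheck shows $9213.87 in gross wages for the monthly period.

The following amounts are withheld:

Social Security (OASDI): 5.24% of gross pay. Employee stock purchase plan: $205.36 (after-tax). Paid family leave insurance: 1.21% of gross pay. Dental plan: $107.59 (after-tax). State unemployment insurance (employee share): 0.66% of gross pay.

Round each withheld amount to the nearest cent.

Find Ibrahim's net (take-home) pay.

Social Security (OASDI): $9213.87 × 0.0524 = $482.81
State unemployment insurance (employee share): $9213.87 × 0.0066 = $60.81
Paid family leave insurance: $9213.87 × 0.0121 = $111.49
Dental plan: $107.59
Employee stock purchase plan: $205.36
Total deductions = $482.81 + $60.81 + $111.49 + $107.59 + $205.36 = $968.06
Net pay = $9213.87 − $968.06 = $8245.81

$8245.81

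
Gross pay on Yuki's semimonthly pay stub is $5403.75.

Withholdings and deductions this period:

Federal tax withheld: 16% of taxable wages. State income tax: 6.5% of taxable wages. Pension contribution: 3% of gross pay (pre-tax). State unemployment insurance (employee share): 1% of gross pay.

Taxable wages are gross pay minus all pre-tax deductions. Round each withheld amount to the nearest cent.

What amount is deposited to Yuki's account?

Pension contribution: $5403.75 × 0.03 = $162.11
Taxable wages = $5403.75 − $162.11 = $5241.64
State income tax: $5241.64 × 0.065 = $340.71
Federal tax withheld: $5241.64 × 0.16 = $838.66
State unemployment insurance (employee share): $5403.75 × 0.01 = $54.04
Total deductions = $162.11 + $340.71 + $838.66 + $54.04 = $1395.52
Net pay = $5403.75 − $1395.52 = $4008.23

$4008.23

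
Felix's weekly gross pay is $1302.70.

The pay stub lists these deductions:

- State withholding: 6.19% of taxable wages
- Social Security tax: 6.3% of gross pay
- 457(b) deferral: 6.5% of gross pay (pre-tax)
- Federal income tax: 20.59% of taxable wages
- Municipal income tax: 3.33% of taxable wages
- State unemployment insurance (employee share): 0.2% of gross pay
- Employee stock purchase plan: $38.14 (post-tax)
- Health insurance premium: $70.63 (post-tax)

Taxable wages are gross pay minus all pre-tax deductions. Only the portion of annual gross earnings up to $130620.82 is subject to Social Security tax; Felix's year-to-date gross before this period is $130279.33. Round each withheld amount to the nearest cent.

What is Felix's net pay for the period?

457(b) deferral: $1302.70 × 0.065 = $84.68
Taxable wages = $1302.70 − $84.68 = $1218.02
State withholding: $1218.02 × 0.0619 = $75.40
Municipal income tax: $1218.02 × 0.0333 = $40.56
Federal income tax: $1218.02 × 0.2059 = $250.79
Social Security tax: only $130620.82 − $130279.33 = $341.49 of this check is subject → $341.49 × 0.063 = $21.51
State unemployment insurance (employee share): $1302.70 × 0.002 = $2.61
Employee stock purchase plan: $38.14
Health insurance premium: $70.63
Total deductions = $84.68 + $75.40 + $40.56 + $250.79 + $21.51 + $2.61 + $38.14 + $70.63 = $584.32
Net pay = $1302.70 − $584.32 = $718.38

$718.38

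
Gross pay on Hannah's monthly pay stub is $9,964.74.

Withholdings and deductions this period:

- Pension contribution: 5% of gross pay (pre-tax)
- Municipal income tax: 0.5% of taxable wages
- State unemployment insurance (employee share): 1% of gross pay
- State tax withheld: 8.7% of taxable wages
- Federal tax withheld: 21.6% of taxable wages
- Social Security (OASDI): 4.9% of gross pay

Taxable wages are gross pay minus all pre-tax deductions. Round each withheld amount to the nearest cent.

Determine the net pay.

$5,962.90

Pension contribution: $9,964.74 × 0.05 = $498.24
Taxable wages = $9,964.74 − $498.24 = $9,466.50
State tax withheld: $9,466.50 × 0.087 = $823.59
Federal tax withheld: $9,466.50 × 0.216 = $2,044.76
Municipal income tax: $9,466.50 × 0.005 = $47.33
State unemployment insurance (employee share): $9,964.74 × 0.01 = $99.65
Social Security (OASDI): $9,964.74 × 0.049 = $488.27
Total deductions = $498.24 + $823.59 + $2,044.76 + $47.33 + $99.65 + $488.27 = $4,001.84
Net pay = $9,964.74 − $4,001.84 = $5,962.90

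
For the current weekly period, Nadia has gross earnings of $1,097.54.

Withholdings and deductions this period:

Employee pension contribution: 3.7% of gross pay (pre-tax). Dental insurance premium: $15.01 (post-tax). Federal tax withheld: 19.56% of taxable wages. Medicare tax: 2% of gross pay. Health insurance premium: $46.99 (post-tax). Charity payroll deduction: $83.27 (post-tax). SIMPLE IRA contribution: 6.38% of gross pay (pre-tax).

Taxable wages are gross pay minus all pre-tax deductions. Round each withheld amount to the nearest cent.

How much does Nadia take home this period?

$626.65

Employee pension contribution: $1,097.54 × 0.037 = $40.61
SIMPLE IRA contribution: $1,097.54 × 0.0638 = $70.02
Pre-tax total = $40.61 + $70.02 = $110.63
Taxable wages = $1,097.54 − $110.63 = $986.91
Federal tax withheld: $986.91 × 0.1956 = $193.04
Medicare tax: $1,097.54 × 0.02 = $21.95
Dental insurance premium: $15.01
Charity payroll deduction: $83.27
Health insurance premium: $46.99
Total deductions = $40.61 + $70.02 + $193.04 + $21.95 + $15.01 + $83.27 + $46.99 = $470.89
Net pay = $1,097.54 − $470.89 = $626.65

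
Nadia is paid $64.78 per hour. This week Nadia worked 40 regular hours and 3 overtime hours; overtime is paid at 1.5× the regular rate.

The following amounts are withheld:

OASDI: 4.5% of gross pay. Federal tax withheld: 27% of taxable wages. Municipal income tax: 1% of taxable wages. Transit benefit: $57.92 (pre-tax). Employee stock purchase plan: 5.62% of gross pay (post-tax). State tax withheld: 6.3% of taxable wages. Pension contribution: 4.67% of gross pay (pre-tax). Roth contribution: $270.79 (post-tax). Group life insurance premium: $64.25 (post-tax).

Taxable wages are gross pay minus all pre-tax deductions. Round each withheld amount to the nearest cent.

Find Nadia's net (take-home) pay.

Regular pay: 40 × $64.78 = $2,591.20
Overtime pay: 3 × $64.78 × 1.5 = $291.51
Gross pay = $2,591.20 + $291.51 = $2,882.71
Transit benefit: $57.92
Pension contribution: $2,882.71 × 0.0467 = $134.62
Pre-tax total = $57.92 + $134.62 = $192.54
Taxable wages = $2,882.71 − $192.54 = $2,690.17
State tax withheld: $2,690.17 × 0.063 = $169.48
Federal tax withheld: $2,690.17 × 0.27 = $726.35
Municipal income tax: $2,690.17 × 0.01 = $26.90
OASDI: $2,882.71 × 0.045 = $129.72
Employee stock purchase plan: $2,882.71 × 0.0562 = $162.01
Roth contribution: $270.79
Group life insurance premium: $64.25
Total deductions = $57.92 + $134.62 + $169.48 + $726.35 + $26.90 + $129.72 + $162.01 + $270.79 + $64.25 = $1,742.04
Net pay = $2,882.71 − $1,742.04 = $1,140.67

$1,140.67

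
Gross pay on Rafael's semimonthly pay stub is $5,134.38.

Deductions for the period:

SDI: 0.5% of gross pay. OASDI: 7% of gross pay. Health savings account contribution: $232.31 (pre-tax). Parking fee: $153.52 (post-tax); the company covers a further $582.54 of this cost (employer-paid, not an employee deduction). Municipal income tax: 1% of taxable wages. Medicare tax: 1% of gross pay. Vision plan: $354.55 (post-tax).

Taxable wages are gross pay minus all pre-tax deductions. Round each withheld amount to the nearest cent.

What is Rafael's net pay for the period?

$3,908.56

Health savings account contribution: $232.31
Taxable wages = $5,134.38 − $232.31 = $4,902.07
Municipal income tax: $4,902.07 × 0.01 = $49.02
Medicare tax: $5,134.38 × 0.01 = $51.34
SDI: $5,134.38 × 0.005 = $25.67
OASDI: $5,134.38 × 0.07 = $359.41
Vision plan: $354.55
Parking fee: $153.52
(Employer's $582.54 toward parking fee is not withheld from the employee.)
Total deductions = $232.31 + $49.02 + $51.34 + $25.67 + $359.41 + $354.55 + $153.52 = $1,225.82
Net pay = $5,134.38 − $1,225.82 = $3,908.56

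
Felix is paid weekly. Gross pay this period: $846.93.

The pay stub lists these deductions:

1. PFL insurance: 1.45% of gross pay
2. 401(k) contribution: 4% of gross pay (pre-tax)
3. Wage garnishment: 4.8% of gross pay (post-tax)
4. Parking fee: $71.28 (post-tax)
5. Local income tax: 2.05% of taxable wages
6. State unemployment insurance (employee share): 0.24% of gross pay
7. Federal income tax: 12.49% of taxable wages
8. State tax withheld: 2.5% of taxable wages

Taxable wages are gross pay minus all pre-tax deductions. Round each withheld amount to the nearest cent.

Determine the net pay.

$548.26

401(k) contribution: $846.93 × 0.04 = $33.88
Taxable wages = $846.93 − $33.88 = $813.05
Local income tax: $813.05 × 0.0205 = $16.67
State tax withheld: $813.05 × 0.025 = $20.33
Federal income tax: $813.05 × 0.1249 = $101.55
State unemployment insurance (employee share): $846.93 × 0.0024 = $2.03
PFL insurance: $846.93 × 0.0145 = $12.28
Wage garnishment: $846.93 × 0.048 = $40.65
Parking fee: $71.28
Total deductions = $33.88 + $16.67 + $20.33 + $101.55 + $2.03 + $12.28 + $40.65 + $71.28 = $298.67
Net pay = $846.93 − $298.67 = $548.26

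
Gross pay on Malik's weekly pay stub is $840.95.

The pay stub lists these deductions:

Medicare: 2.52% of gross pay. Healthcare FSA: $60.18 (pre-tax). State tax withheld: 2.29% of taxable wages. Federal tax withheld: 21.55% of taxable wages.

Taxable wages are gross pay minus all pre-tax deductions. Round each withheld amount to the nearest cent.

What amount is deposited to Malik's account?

Healthcare FSA: $60.18
Taxable wages = $840.95 − $60.18 = $780.77
Federal tax withheld: $780.77 × 0.2155 = $168.26
State tax withheld: $780.77 × 0.0229 = $17.88
Medicare: $840.95 × 0.0252 = $21.19
Total deductions = $60.18 + $168.26 + $17.88 + $21.19 = $267.51
Net pay = $840.95 − $267.51 = $573.44

$573.44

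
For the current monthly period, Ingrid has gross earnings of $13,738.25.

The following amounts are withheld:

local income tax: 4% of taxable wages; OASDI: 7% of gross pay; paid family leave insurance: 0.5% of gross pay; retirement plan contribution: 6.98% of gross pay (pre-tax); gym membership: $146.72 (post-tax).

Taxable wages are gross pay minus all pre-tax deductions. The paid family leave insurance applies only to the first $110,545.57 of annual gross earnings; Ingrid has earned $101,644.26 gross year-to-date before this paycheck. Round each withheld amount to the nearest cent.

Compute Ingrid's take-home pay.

$11,115.24

Retirement plan contribution: $13,738.25 × 0.0698 = $958.93
Taxable wages = $13,738.25 − $958.93 = $12,779.32
Local income tax: $12,779.32 × 0.04 = $511.17
OASDI: $13,738.25 × 0.07 = $961.68
Paid family leave insurance: only $110,545.57 − $101,644.26 = $8,901.31 of this check is subject → $8,901.31 × 0.005 = $44.51
Gym membership: $146.72
Total deductions = $958.93 + $511.17 + $961.68 + $44.51 + $146.72 = $2,623.01
Net pay = $13,738.25 − $2,623.01 = $11,115.24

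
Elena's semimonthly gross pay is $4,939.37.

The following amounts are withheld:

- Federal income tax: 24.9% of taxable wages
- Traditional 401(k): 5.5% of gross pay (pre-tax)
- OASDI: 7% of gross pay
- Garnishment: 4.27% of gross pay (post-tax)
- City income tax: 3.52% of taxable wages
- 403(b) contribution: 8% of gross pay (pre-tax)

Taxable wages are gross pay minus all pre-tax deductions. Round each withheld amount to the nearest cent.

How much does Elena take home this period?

$2,501.63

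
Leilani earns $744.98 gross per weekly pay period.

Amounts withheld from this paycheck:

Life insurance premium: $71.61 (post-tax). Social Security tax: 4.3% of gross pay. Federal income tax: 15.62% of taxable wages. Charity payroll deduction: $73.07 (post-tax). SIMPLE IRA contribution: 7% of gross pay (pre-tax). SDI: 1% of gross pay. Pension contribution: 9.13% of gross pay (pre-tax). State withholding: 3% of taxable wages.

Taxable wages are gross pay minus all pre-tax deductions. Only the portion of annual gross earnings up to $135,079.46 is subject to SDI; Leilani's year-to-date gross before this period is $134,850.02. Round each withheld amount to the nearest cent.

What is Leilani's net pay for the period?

$329.47

Pension contribution: $744.98 × 0.0913 = $68.02
SIMPLE IRA contribution: $744.98 × 0.07 = $52.15
Pre-tax total = $68.02 + $52.15 = $120.17
Taxable wages = $744.98 − $120.17 = $624.81
State withholding: $624.81 × 0.03 = $18.74
Federal income tax: $624.81 × 0.1562 = $97.60
Social Security tax: $744.98 × 0.043 = $32.03
SDI: only $135,079.46 − $134,850.02 = $229.44 of this check is subject → $229.44 × 0.01 = $2.29
Life insurance premium: $71.61
Charity payroll deduction: $73.07
Total deductions = $68.02 + $52.15 + $18.74 + $97.60 + $32.03 + $2.29 + $71.61 + $73.07 = $415.51
Net pay = $744.98 − $415.51 = $329.47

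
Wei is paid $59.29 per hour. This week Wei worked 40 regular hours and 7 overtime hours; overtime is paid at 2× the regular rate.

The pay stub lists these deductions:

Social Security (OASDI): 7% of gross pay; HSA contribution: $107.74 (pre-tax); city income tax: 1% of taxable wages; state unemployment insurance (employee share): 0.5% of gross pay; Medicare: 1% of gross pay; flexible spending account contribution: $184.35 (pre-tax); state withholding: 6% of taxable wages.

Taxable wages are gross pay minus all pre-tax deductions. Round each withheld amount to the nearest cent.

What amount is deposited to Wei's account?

$2,433.75

Regular pay: 40 × $59.29 = $2,371.60
Overtime pay: 7 × $59.29 × 2 = $830.06
Gross pay = $2,371.60 + $830.06 = $3,201.66
HSA contribution: $107.74
Flexible spending account contribution: $184.35
Pre-tax total = $107.74 + $184.35 = $292.09
Taxable wages = $3,201.66 − $292.09 = $2,909.57
State withholding: $2,909.57 × 0.06 = $174.57
City income tax: $2,909.57 × 0.01 = $29.10
State unemployment insurance (employee share): $3,201.66 × 0.005 = $16.01
Social Security (OASDI): $3,201.66 × 0.07 = $224.12
Medicare: $3,201.66 × 0.01 = $32.02
Total deductions = $107.74 + $184.35 + $174.57 + $29.10 + $16.01 + $224.12 + $32.02 = $767.91
Net pay = $3,201.66 − $767.91 = $2,433.75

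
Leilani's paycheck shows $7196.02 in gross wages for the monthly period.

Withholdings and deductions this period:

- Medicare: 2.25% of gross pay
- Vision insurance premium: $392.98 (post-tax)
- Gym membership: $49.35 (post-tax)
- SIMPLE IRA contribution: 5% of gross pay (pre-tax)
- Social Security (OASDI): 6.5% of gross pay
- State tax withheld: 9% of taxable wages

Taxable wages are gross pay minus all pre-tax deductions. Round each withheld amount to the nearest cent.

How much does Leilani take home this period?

SIMPLE IRA contribution: $7196.02 × 0.05 = $359.80
Taxable wages = $7196.02 − $359.80 = $6836.22
State tax withheld: $6836.22 × 0.09 = $615.26
Social Security (OASDI): $7196.02 × 0.065 = $467.74
Medicare: $7196.02 × 0.0225 = $161.91
Vision insurance premium: $392.98
Gym membership: $49.35
Total deductions = $359.80 + $615.26 + $467.74 + $161.91 + $392.98 + $49.35 = $2047.04
Net pay = $7196.02 − $2047.04 = $5148.98

$5148.98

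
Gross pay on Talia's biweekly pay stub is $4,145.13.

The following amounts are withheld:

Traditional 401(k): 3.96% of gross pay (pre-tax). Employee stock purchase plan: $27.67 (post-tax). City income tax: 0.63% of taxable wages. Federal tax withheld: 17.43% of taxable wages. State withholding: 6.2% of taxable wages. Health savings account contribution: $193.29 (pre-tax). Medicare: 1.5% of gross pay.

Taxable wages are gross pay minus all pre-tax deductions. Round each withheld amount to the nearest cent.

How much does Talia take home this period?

Traditional 401(k): $4,145.13 × 0.0396 = $164.15
Health savings account contribution: $193.29
Pre-tax total = $164.15 + $193.29 = $357.44
Taxable wages = $4,145.13 − $357.44 = $3,787.69
City income tax: $3,787.69 × 0.0063 = $23.86
Federal tax withheld: $3,787.69 × 0.1743 = $660.19
State withholding: $3,787.69 × 0.062 = $234.84
Medicare: $4,145.13 × 0.015 = $62.18
Employee stock purchase plan: $27.67
Total deductions = $164.15 + $193.29 + $23.86 + $660.19 + $234.84 + $62.18 + $27.67 = $1,366.18
Net pay = $4,145.13 − $1,366.18 = $2,778.95

$2,778.95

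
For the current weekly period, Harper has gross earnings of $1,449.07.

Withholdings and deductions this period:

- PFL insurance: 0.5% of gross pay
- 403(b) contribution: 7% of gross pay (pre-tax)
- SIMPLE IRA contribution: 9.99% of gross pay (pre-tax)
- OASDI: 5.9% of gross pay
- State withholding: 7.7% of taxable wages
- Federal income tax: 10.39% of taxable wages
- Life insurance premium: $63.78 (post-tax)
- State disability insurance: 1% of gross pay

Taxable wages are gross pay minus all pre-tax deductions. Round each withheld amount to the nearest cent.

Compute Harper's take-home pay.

$814.26

SIMPLE IRA contribution: $1,449.07 × 0.0999 = $144.76
403(b) contribution: $1,449.07 × 0.07 = $101.43
Pre-tax total = $144.76 + $101.43 = $246.19
Taxable wages = $1,449.07 − $246.19 = $1,202.88
State withholding: $1,202.88 × 0.077 = $92.62
Federal income tax: $1,202.88 × 0.1039 = $124.98
State disability insurance: $1,449.07 × 0.01 = $14.49
OASDI: $1,449.07 × 0.059 = $85.50
PFL insurance: $1,449.07 × 0.005 = $7.25
Life insurance premium: $63.78
Total deductions = $144.76 + $101.43 + $92.62 + $124.98 + $14.49 + $85.50 + $7.25 + $63.78 = $634.81
Net pay = $1,449.07 − $634.81 = $814.26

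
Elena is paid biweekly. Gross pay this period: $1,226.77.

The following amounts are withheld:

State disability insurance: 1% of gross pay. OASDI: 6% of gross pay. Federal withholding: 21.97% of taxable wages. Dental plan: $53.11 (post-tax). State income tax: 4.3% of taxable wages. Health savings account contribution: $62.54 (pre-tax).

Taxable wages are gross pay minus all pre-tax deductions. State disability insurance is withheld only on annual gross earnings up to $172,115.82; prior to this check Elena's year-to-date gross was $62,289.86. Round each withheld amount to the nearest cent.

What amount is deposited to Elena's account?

$719.40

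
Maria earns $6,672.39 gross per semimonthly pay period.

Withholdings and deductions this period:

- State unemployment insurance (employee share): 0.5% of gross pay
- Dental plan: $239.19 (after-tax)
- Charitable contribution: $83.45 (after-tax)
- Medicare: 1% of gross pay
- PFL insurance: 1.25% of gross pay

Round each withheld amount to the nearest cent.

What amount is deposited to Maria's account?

Medicare: $6,672.39 × 0.01 = $66.72
State unemployment insurance (employee share): $6,672.39 × 0.005 = $33.36
PFL insurance: $6,672.39 × 0.0125 = $83.40
Charitable contribution: $83.45
Dental plan: $239.19
Total deductions = $66.72 + $33.36 + $83.40 + $83.45 + $239.19 = $506.12
Net pay = $6,672.39 − $506.12 = $6,166.27

$6,166.27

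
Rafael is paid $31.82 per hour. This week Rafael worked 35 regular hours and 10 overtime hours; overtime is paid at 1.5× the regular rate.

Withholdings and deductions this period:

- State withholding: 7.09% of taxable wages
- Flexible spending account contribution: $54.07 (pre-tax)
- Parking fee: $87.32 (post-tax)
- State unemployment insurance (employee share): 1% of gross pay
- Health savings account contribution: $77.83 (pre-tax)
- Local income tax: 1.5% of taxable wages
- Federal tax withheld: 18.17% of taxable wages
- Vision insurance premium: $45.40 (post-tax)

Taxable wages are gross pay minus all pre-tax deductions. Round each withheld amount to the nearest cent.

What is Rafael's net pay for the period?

$920.01

Regular pay: 35 × $31.82 = $1,113.70
Overtime pay: 10 × $31.82 × 1.5 = $477.30
Gross pay = $1,113.70 + $477.30 = $1,591.00
Flexible spending account contribution: $54.07
Health savings account contribution: $77.83
Pre-tax total = $54.07 + $77.83 = $131.90
Taxable wages = $1,591.00 − $131.90 = $1,459.10
Local income tax: $1,459.10 × 0.015 = $21.89
State withholding: $1,459.10 × 0.0709 = $103.45
Federal tax withheld: $1,459.10 × 0.1817 = $265.12
State unemployment insurance (employee share): $1,591.00 × 0.01 = $15.91
Parking fee: $87.32
Vision insurance premium: $45.40
Total deductions = $54.07 + $77.83 + $21.89 + $103.45 + $265.12 + $15.91 + $87.32 + $45.40 = $670.99
Net pay = $1,591.00 − $670.99 = $920.01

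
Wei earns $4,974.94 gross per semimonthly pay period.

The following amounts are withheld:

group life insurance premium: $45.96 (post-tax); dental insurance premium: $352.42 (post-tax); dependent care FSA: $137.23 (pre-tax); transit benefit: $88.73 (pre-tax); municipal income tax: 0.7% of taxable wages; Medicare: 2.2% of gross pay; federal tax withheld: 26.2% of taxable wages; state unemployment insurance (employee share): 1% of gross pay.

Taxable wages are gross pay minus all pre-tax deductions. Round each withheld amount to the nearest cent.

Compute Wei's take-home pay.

Dependent care FSA: $137.23
Transit benefit: $88.73
Pre-tax total = $137.23 + $88.73 = $225.96
Taxable wages = $4,974.94 − $225.96 = $4,748.98
Federal tax withheld: $4,748.98 × 0.262 = $1,244.23
Municipal income tax: $4,748.98 × 0.007 = $33.24
State unemployment insurance (employee share): $4,974.94 × 0.01 = $49.75
Medicare: $4,974.94 × 0.022 = $109.45
Dental insurance premium: $352.42
Group life insurance premium: $45.96
Total deductions = $137.23 + $88.73 + $1,244.23 + $33.24 + $49.75 + $109.45 + $352.42 + $45.96 = $2,061.01
Net pay = $4,974.94 − $2,061.01 = $2,913.93

$2,913.93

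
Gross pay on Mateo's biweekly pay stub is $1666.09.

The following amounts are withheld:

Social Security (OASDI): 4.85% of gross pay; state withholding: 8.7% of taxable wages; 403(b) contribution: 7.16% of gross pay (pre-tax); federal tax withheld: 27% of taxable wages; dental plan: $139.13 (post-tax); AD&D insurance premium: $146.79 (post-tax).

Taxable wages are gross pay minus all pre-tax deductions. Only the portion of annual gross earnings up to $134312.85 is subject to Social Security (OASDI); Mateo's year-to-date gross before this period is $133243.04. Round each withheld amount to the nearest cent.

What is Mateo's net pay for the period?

$656.78

403(b) contribution: $1666.09 × 0.0716 = $119.29
Taxable wages = $1666.09 − $119.29 = $1546.80
State withholding: $1546.80 × 0.087 = $134.57
Federal tax withheld: $1546.80 × 0.27 = $417.64
Social Security (OASDI): only $134312.85 − $133243.04 = $1069.81 of this check is subject → $1069.81 × 0.0485 = $51.89
AD&D insurance premium: $146.79
Dental plan: $139.13
Total deductions = $119.29 + $134.57 + $417.64 + $51.89 + $146.79 + $139.13 = $1009.31
Net pay = $1666.09 − $1009.31 = $656.78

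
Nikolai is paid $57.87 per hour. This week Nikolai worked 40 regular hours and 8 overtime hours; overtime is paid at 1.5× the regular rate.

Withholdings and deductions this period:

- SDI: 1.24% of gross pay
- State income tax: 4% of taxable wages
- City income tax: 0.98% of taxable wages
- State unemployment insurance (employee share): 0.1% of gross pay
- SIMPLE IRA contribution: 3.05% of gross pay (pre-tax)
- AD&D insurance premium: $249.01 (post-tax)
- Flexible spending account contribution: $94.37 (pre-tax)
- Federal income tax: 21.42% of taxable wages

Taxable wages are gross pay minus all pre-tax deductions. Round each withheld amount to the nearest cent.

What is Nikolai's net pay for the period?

Regular pay: 40 × $57.87 = $2,314.80
Overtime pay: 8 × $57.87 × 1.5 = $694.44
Gross pay = $2,314.80 + $694.44 = $3,009.24
Flexible spending account contribution: $94.37
SIMPLE IRA contribution: $3,009.24 × 0.0305 = $91.78
Pre-tax total = $94.37 + $91.78 = $186.15
Taxable wages = $3,009.24 − $186.15 = $2,823.09
State income tax: $2,823.09 × 0.04 = $112.92
Federal income tax: $2,823.09 × 0.2142 = $604.71
City income tax: $2,823.09 × 0.0098 = $27.67
SDI: $3,009.24 × 0.0124 = $37.31
State unemployment insurance (employee share): $3,009.24 × 0.001 = $3.01
AD&D insurance premium: $249.01
Total deductions = $94.37 + $91.78 + $112.92 + $604.71 + $27.67 + $37.31 + $3.01 + $249.01 = $1,220.78
Net pay = $3,009.24 − $1,220.78 = $1,788.46

$1,788.46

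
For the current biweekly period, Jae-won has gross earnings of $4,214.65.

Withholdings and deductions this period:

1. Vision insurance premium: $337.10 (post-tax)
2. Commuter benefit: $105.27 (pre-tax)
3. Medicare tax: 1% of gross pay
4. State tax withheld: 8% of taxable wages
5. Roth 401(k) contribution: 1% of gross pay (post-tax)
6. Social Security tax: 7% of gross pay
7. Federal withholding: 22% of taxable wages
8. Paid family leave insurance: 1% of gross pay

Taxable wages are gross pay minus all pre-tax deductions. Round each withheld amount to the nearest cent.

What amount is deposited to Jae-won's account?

$2,117.99

Commuter benefit: $105.27
Taxable wages = $4,214.65 − $105.27 = $4,109.38
State tax withheld: $4,109.38 × 0.08 = $328.75
Federal withholding: $4,109.38 × 0.22 = $904.06
Medicare tax: $4,214.65 × 0.01 = $42.15
Paid family leave insurance: $4,214.65 × 0.01 = $42.15
Social Security tax: $4,214.65 × 0.07 = $295.03
Roth 401(k) contribution: $4,214.65 × 0.01 = $42.15
Vision insurance premium: $337.10
Total deductions = $105.27 + $328.75 + $904.06 + $42.15 + $42.15 + $295.03 + $42.15 + $337.10 = $2,096.66
Net pay = $4,214.65 − $2,096.66 = $2,117.99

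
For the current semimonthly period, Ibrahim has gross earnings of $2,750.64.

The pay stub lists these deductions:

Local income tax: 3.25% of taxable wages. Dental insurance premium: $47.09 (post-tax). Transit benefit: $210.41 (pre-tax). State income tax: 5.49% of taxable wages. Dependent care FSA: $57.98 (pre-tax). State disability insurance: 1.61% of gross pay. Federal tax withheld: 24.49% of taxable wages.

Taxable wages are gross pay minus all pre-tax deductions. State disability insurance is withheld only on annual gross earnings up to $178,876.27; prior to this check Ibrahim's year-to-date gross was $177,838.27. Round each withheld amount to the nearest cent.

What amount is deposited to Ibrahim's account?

$1,593.60

Dependent care FSA: $57.98
Transit benefit: $210.41
Pre-tax total = $57.98 + $210.41 = $268.39
Taxable wages = $2,750.64 − $268.39 = $2,482.25
State income tax: $2,482.25 × 0.0549 = $136.28
Local income tax: $2,482.25 × 0.0325 = $80.67
Federal tax withheld: $2,482.25 × 0.2449 = $607.90
State disability insurance: only $178,876.27 − $177,838.27 = $1,038.00 of this check is subject → $1,038.00 × 0.0161 = $16.71
Dental insurance premium: $47.09
Total deductions = $57.98 + $210.41 + $136.28 + $80.67 + $607.90 + $16.71 + $47.09 = $1,157.04
Net pay = $2,750.64 − $1,157.04 = $1,593.60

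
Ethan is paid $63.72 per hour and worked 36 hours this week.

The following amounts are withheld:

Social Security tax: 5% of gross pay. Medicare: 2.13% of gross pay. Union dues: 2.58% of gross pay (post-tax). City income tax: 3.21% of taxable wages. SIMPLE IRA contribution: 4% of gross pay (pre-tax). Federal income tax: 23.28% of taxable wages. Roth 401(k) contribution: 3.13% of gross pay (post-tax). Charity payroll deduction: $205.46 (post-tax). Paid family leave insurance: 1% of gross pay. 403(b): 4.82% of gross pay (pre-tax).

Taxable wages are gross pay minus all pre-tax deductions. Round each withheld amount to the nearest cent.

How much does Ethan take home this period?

$1014.59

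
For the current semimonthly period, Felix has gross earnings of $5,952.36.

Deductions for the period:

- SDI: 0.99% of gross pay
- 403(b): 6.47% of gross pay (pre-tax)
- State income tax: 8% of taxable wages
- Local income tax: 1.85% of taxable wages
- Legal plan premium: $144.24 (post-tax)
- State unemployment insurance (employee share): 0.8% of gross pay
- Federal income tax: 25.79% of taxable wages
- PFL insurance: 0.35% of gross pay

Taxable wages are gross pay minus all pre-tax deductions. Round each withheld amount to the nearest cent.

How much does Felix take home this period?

403(b): $5,952.36 × 0.0647 = $385.12
Taxable wages = $5,952.36 − $385.12 = $5,567.24
Federal income tax: $5,567.24 × 0.2579 = $1,435.79
State income tax: $5,567.24 × 0.08 = $445.38
Local income tax: $5,567.24 × 0.0185 = $102.99
PFL insurance: $5,952.36 × 0.0035 = $20.83
SDI: $5,952.36 × 0.0099 = $58.93
State unemployment insurance (employee share): $5,952.36 × 0.008 = $47.62
Legal plan premium: $144.24
Total deductions = $385.12 + $1,435.79 + $445.38 + $102.99 + $20.83 + $58.93 + $47.62 + $144.24 = $2,640.90
Net pay = $5,952.36 − $2,640.90 = $3,311.46

$3,311.46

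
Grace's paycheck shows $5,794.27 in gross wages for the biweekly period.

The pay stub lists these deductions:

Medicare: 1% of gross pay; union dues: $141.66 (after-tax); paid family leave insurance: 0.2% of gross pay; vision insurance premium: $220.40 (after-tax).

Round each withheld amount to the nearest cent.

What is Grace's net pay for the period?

Medicare: $5,794.27 × 0.01 = $57.94
Paid family leave insurance: $5,794.27 × 0.002 = $11.59
Union dues: $141.66
Vision insurance premium: $220.40
Total deductions = $57.94 + $11.59 + $141.66 + $220.40 = $431.59
Net pay = $5,794.27 − $431.59 = $5,362.68

$5,362.68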